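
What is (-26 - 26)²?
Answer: 2704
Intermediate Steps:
(-26 - 26)² = (-52)² = 2704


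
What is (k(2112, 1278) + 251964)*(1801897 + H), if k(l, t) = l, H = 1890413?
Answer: 938127355560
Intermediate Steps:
(k(2112, 1278) + 251964)*(1801897 + H) = (2112 + 251964)*(1801897 + 1890413) = 254076*3692310 = 938127355560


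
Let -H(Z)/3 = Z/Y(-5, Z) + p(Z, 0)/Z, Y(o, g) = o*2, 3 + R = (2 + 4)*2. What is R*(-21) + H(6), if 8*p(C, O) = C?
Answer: -7503/40 ≈ -187.57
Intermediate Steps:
p(C, O) = C/8
R = 9 (R = -3 + (2 + 4)*2 = -3 + 6*2 = -3 + 12 = 9)
Y(o, g) = 2*o
H(Z) = -3/8 + 3*Z/10 (H(Z) = -3*(Z/((2*(-5))) + (Z/8)/Z) = -3*(Z/(-10) + 1/8) = -3*(Z*(-1/10) + 1/8) = -3*(-Z/10 + 1/8) = -3*(1/8 - Z/10) = -3/8 + 3*Z/10)
R*(-21) + H(6) = 9*(-21) + (-3/8 + (3/10)*6) = -189 + (-3/8 + 9/5) = -189 + 57/40 = -7503/40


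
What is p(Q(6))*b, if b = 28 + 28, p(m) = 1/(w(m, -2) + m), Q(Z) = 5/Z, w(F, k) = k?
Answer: -48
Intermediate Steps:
p(m) = 1/(-2 + m)
b = 56
p(Q(6))*b = 56/(-2 + 5/6) = 56/(-7/6) = -6/7*56 = -48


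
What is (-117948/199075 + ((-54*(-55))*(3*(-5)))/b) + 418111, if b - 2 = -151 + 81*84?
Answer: 10071313603867/24088075 ≈ 4.1810e+5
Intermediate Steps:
b = 6655 (b = 2 + (-151 + 81*84) = 2 + (-151 + 6804) = 2 + 6653 = 6655)
(-117948/199075 + ((-54*(-55))*(3*(-5)))/b) + 418111 = (-117948/199075 + ((-54*(-55))*(3*(-5)))/6655) + 418111 = (-117948*1/199075 + (2970*(-15))*(1/6655)) + 418111 = (-117948/199075 - 44550*1/6655) + 418111 = (-117948/199075 - 810/121) + 418111 = -175522458/24088075 + 418111 = 10071313603867/24088075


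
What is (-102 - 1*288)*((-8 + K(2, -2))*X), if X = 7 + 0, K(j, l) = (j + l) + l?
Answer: 27300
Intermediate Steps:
K(j, l) = j + 2*l
X = 7
(-102 - 1*288)*((-8 + K(2, -2))*X) = (-102 - 1*288)*((-8 + (2 + 2*(-2)))*7) = (-102 - 288)*((-8 + (2 - 4))*7) = -390*(-8 - 2)*7 = -(-3900)*7 = -390*(-70) = 27300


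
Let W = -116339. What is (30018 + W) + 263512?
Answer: 177191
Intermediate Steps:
(30018 + W) + 263512 = (30018 - 116339) + 263512 = -86321 + 263512 = 177191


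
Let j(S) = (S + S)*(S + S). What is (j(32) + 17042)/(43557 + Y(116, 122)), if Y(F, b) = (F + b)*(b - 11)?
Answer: 7046/23325 ≈ 0.30208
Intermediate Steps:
j(S) = 4*S**2 (j(S) = (2*S)*(2*S) = 4*S**2)
Y(F, b) = (-11 + b)*(F + b) (Y(F, b) = (F + b)*(-11 + b) = (-11 + b)*(F + b))
(j(32) + 17042)/(43557 + Y(116, 122)) = (4*32**2 + 17042)/(43557 + (122**2 - 11*116 - 11*122 + 116*122)) = (4*1024 + 17042)/(43557 + (14884 - 1276 - 1342 + 14152)) = (4096 + 17042)/(43557 + 26418) = 21138/69975 = 21138*(1/69975) = 7046/23325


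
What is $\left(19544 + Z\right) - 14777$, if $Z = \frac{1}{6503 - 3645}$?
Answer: $\frac{13624087}{2858} \approx 4767.0$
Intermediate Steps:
$Z = \frac{1}{2858} \approx 0.0003499$
$\left(19544 + Z\right) - 14777 = \left(19544 + \frac{1}{2858}\right) - 14777 = \frac{55856753}{2858} - 14777 = \frac{13624087}{2858}$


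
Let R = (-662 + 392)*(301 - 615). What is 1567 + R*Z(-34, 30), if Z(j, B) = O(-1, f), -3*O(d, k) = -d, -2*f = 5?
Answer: -26693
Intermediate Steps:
f = -5/2 (f = -½*5 = -5/2 ≈ -2.5000)
O(d, k) = d/3 (O(d, k) = -(-1)*d/3 = d/3)
R = 84780 (R = -270*(-314) = 84780)
Z(j, B) = -⅓ (Z(j, B) = (⅓)*(-1) = -⅓)
1567 + R*Z(-34, 30) = 1567 + 84780*(-⅓) = 1567 - 28260 = -26693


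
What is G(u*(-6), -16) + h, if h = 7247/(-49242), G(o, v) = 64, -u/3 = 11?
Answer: 3144241/49242 ≈ 63.853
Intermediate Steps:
u = -33 (u = -3*11 = -33)
h = -7247/49242 (h = 7247*(-1/49242) = -7247/49242 ≈ -0.14717)
G(u*(-6), -16) + h = 64 - 7247/49242 = 3144241/49242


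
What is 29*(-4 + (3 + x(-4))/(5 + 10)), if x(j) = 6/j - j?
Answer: -3161/30 ≈ -105.37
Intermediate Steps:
x(j) = -j + 6/j
29*(-4 + (3 + x(-4))/(5 + 10)) = 29*(-4 + (3 + (-1*(-4) + 6/(-4)))/(5 + 10)) = 29*(-4 + (3 + (4 + 6*(-¼)))/15) = 29*(-4 + (3 + (4 - 3/2))*(1/15)) = 29*(-4 + (3 + 5/2)*(1/15)) = 29*(-4 + (11/2)*(1/15)) = 29*(-4 + 11/30) = 29*(-109/30) = -3161/30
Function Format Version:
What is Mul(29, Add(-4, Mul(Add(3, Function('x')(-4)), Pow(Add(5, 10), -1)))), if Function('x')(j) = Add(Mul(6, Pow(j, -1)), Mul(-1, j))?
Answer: Rational(-3161, 30) ≈ -105.37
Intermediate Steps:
Function('x')(j) = Add(Mul(-1, j), Mul(6, Pow(j, -1)))
Mul(29, Add(-4, Mul(Add(3, Function('x')(-4)), Pow(Add(5, 10), -1)))) = Mul(29, Add(-4, Mul(Add(3, Add(Mul(-1, -4), Mul(6, Pow(-4, -1)))), Pow(Add(5, 10), -1)))) = Mul(29, Add(-4, Mul(Add(3, Add(4, Mul(6, Rational(-1, 4)))), Pow(15, -1)))) = Mul(29, Add(-4, Mul(Add(3, Add(4, Rational(-3, 2))), Rational(1, 15)))) = Mul(29, Add(-4, Mul(Add(3, Rational(5, 2)), Rational(1, 15)))) = Mul(29, Add(-4, Mul(Rational(11, 2), Rational(1, 15)))) = Mul(29, Add(-4, Rational(11, 30))) = Mul(29, Rational(-109, 30)) = Rational(-3161, 30)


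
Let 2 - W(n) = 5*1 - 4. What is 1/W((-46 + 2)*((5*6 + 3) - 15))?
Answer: 1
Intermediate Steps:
W(n) = 1 (W(n) = 2 - (5*1 - 4) = 2 - (5 - 4) = 2 - 1*1 = 2 - 1 = 1)
1/W((-46 + 2)*((5*6 + 3) - 15)) = 1/1 = 1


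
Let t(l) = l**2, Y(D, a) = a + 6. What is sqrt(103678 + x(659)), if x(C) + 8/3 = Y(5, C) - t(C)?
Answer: I*sqrt(2969466)/3 ≈ 574.4*I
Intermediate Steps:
Y(D, a) = 6 + a
x(C) = 10/3 + C - C**2 (x(C) = -8/3 + ((6 + C) - C**2) = -8/3 + (6 + C - C**2) = 10/3 + C - C**2)
sqrt(103678 + x(659)) = sqrt(103678 + (10/3 + 659 - 1*659**2)) = sqrt(103678 + (10/3 + 659 - 1*434281)) = sqrt(103678 + (10/3 + 659 - 434281)) = sqrt(103678 - 1300856/3) = sqrt(-989822/3) = I*sqrt(2969466)/3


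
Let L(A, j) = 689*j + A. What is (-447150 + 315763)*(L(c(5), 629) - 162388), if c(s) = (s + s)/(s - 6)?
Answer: -35603643421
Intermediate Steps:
c(s) = 2*s/(-6 + s) (c(s) = (2*s)/(-6 + s) = 2*s/(-6 + s))
L(A, j) = A + 689*j
(-447150 + 315763)*(L(c(5), 629) - 162388) = (-447150 + 315763)*((2*5/(-6 + 5) + 689*629) - 162388) = -131387*((2*5/(-1) + 433381) - 162388) = -131387*((2*5*(-1) + 433381) - 162388) = -131387*((-10 + 433381) - 162388) = -131387*(433371 - 162388) = -131387*270983 = -35603643421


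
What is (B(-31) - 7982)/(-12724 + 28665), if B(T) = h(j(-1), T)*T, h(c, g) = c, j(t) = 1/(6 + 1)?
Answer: -55905/111587 ≈ -0.50100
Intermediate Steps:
j(t) = ⅐ (j(t) = 1/7 = ⅐)
B(T) = T/7
(B(-31) - 7982)/(-12724 + 28665) = ((⅐)*(-31) - 7982)/(-12724 + 28665) = (-31/7 - 7982)/15941 = -55905/7*1/15941 = -55905/111587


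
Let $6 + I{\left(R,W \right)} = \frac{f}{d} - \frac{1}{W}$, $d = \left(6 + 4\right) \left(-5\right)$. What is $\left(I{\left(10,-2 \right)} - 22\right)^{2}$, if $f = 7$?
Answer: $\frac{477481}{625} \approx 763.97$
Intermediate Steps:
$d = -50$ ($d = 10 \left(-5\right) = -50$)
$I{\left(R,W \right)} = - \frac{307}{50} - \frac{1}{W}$ ($I{\left(R,W \right)} = -6 + \left(\frac{7}{-50} - \frac{1}{W}\right) = -6 + \left(7 \left(- \frac{1}{50}\right) - \frac{1}{W}\right) = -6 - \left(\frac{7}{50} + \frac{1}{W}\right) = - \frac{307}{50} - \frac{1}{W}$)
$\left(I{\left(10,-2 \right)} - 22\right)^{2} = \left(\left(- \frac{307}{50} - \frac{1}{-2}\right) - 22\right)^{2} = \left(\left(- \frac{307}{50} - - \frac{1}{2}\right) - 22\right)^{2} = \left(\left(- \frac{307}{50} + \frac{1}{2}\right) - 22\right)^{2} = \left(- \frac{141}{25} - 22\right)^{2} = \left(- \frac{691}{25}\right)^{2} = \frac{477481}{625}$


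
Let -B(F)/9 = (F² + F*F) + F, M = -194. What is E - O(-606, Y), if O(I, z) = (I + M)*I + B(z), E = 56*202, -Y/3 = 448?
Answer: 32028464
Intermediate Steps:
Y = -1344 (Y = -3*448 = -1344)
B(F) = -18*F² - 9*F (B(F) = -9*((F² + F*F) + F) = -9*((F² + F²) + F) = -9*(2*F² + F) = -9*(F + 2*F²) = -18*F² - 9*F)
E = 11312
O(I, z) = I*(-194 + I) - 9*z*(1 + 2*z) (O(I, z) = (I - 194)*I - 9*z*(1 + 2*z) = (-194 + I)*I - 9*z*(1 + 2*z) = I*(-194 + I) - 9*z*(1 + 2*z))
E - O(-606, Y) = 11312 - ((-606)² - 194*(-606) - 9*(-1344)*(1 + 2*(-1344))) = 11312 - (367236 + 117564 - 9*(-1344)*(1 - 2688)) = 11312 - (367236 + 117564 - 9*(-1344)*(-2687)) = 11312 - (367236 + 117564 - 32501952) = 11312 - 1*(-32017152) = 11312 + 32017152 = 32028464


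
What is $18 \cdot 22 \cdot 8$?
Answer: $3168$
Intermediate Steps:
$18 \cdot 22 \cdot 8 = 396 \cdot 8 = 3168$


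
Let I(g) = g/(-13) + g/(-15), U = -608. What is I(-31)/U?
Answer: -217/29640 ≈ -0.0073212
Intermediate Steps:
I(g) = -28*g/195 (I(g) = g*(-1/13) + g*(-1/15) = -g/13 - g/15 = -28*g/195)
I(-31)/U = -28/195*(-31)/(-608) = (868/195)*(-1/608) = -217/29640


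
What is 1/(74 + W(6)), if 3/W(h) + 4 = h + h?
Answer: 8/595 ≈ 0.013445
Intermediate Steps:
W(h) = 3/(-4 + 2*h) (W(h) = 3/(-4 + (h + h)) = 3/(-4 + 2*h))
1/(74 + W(6)) = 1/(74 + 3/(2*(-2 + 6))) = 1/(74 + (3/2)/4) = 1/(74 + (3/2)*(¼)) = 1/(74 + 3/8) = 1/(595/8) = 8/595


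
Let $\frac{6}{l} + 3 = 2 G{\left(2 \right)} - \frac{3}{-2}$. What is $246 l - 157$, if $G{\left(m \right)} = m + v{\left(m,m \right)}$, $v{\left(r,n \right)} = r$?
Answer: $\frac{911}{13} \approx 70.077$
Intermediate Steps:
$G{\left(m \right)} = 2 m$ ($G{\left(m \right)} = m + m = 2 m$)
$l = \frac{12}{13}$ ($l = \frac{6}{-3 - \left(- \frac{3}{2} - 4 \cdot 2\right)} = \frac{6}{-3 + \left(2 \cdot 4 - - \frac{3}{2}\right)} = \frac{6}{-3 + \left(8 + \frac{3}{2}\right)} = \frac{6}{-3 + \frac{19}{2}} = \frac{6}{\frac{13}{2}} = 6 \cdot \frac{2}{13} = \frac{12}{13} \approx 0.92308$)
$246 l - 157 = 246 \cdot \frac{12}{13} - 157 = \frac{2952}{13} - 157 = \frac{911}{13}$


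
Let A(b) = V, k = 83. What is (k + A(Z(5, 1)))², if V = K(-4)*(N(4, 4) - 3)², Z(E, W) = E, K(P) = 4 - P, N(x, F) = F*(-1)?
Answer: 225625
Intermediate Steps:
N(x, F) = -F
V = 392 (V = (4 - 1*(-4))*(-1*4 - 3)² = (4 + 4)*(-4 - 3)² = 8*(-7)² = 8*49 = 392)
A(b) = 392
(k + A(Z(5, 1)))² = (83 + 392)² = 475² = 225625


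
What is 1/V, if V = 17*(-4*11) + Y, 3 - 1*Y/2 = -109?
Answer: -1/524 ≈ -0.0019084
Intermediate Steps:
Y = 224 (Y = 6 - 2*(-109) = 6 + 218 = 224)
V = -524 (V = 17*(-4*11) + 224 = 17*(-44) + 224 = -748 + 224 = -524)
1/V = 1/(-524) = -1/524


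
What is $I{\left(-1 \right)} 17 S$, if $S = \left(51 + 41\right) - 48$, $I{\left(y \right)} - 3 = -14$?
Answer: $-8228$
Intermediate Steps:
$I{\left(y \right)} = -11$ ($I{\left(y \right)} = 3 - 14 = -11$)
$S = 44$ ($S = 92 - 48 = 44$)
$I{\left(-1 \right)} 17 S = \left(-11\right) 17 \cdot 44 = \left(-187\right) 44 = -8228$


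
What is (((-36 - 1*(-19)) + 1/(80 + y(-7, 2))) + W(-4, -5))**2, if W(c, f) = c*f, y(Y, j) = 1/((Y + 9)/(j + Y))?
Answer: 218089/24025 ≈ 9.0776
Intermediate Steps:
y(Y, j) = (Y + j)/(9 + Y) (y(Y, j) = 1/((9 + Y)/(Y + j)) = (Y + j)/(9 + Y))
(((-36 - 1*(-19)) + 1/(80 + y(-7, 2))) + W(-4, -5))**2 = (((-36 - 1*(-19)) + 1/(80 + (-7 + 2)/(9 - 7))) - 4*(-5))**2 = (((-36 + 19) + 1/(80 - 5/2)) + 20)**2 = ((-17 + 1/(80 + (1/2)*(-5))) + 20)**2 = ((-17 + 1/(80 - 5/2)) + 20)**2 = ((-17 + 1/(155/2)) + 20)**2 = ((-17 + 2/155) + 20)**2 = (-2633/155 + 20)**2 = (467/155)**2 = 218089/24025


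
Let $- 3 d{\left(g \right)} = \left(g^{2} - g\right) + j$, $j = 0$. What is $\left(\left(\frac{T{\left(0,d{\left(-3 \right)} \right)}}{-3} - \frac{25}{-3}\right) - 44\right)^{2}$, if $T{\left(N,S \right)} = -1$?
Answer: $\frac{11236}{9} \approx 1248.4$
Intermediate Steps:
$d{\left(g \right)} = - \frac{g^{2}}{3} + \frac{g}{3}$ ($d{\left(g \right)} = - \frac{\left(g^{2} - g\right) + 0}{3} = - \frac{g^{2} - g}{3} = - \frac{g^{2}}{3} + \frac{g}{3}$)
$\left(\left(\frac{T{\left(0,d{\left(-3 \right)} \right)}}{-3} - \frac{25}{-3}\right) - 44\right)^{2} = \left(\left(- \frac{1}{-3} - \frac{25}{-3}\right) - 44\right)^{2} = \left(\left(\left(-1\right) \left(- \frac{1}{3}\right) - - \frac{25}{3}\right) - 44\right)^{2} = \left(\left(\frac{1}{3} + \frac{25}{3}\right) - 44\right)^{2} = \left(\frac{26}{3} - 44\right)^{2} = \left(- \frac{106}{3}\right)^{2} = \frac{11236}{9}$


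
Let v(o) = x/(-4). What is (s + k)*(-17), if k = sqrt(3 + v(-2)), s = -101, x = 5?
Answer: 1717 - 17*sqrt(7)/2 ≈ 1694.5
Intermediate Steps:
v(o) = -5/4 (v(o) = 5/(-4) = 5*(-1/4) = -5/4)
k = sqrt(7)/2 (k = sqrt(3 - 5/4) = sqrt(7/4) = sqrt(7)/2 ≈ 1.3229)
(s + k)*(-17) = (-101 + sqrt(7)/2)*(-17) = 1717 - 17*sqrt(7)/2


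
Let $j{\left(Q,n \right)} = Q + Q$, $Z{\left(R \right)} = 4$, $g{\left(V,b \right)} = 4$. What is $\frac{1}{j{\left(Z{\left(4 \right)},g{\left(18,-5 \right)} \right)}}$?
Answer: $\frac{1}{8} \approx 0.125$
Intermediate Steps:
$j{\left(Q,n \right)} = 2 Q$
$\frac{1}{j{\left(Z{\left(4 \right)},g{\left(18,-5 \right)} \right)}} = \frac{1}{2 \cdot 4} = \frac{1}{8}$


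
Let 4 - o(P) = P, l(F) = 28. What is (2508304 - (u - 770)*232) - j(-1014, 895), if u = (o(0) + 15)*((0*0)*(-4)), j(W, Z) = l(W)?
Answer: 2686916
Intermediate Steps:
j(W, Z) = 28
o(P) = 4 - P
u = 0 (u = ((4 - 1*0) + 15)*((0*0)*(-4)) = ((4 + 0) + 15)*(0*(-4)) = (4 + 15)*0 = 19*0 = 0)
(2508304 - (u - 770)*232) - j(-1014, 895) = (2508304 - (0 - 770)*232) - 1*28 = (2508304 - (-770)*232) - 28 = (2508304 - 1*(-178640)) - 28 = (2508304 + 178640) - 28 = 2686944 - 28 = 2686916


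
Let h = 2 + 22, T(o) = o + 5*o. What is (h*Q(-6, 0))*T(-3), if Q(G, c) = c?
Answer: 0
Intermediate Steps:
T(o) = 6*o
h = 24
(h*Q(-6, 0))*T(-3) = (24*0)*(6*(-3)) = 0*(-18) = 0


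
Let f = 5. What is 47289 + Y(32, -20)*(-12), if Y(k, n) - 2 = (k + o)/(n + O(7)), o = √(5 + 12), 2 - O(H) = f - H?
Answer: 47289 + 3*√17/4 ≈ 47292.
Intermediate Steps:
O(H) = -3 + H (O(H) = 2 - (5 - H) = 2 + (-5 + H) = -3 + H)
o = √17 ≈ 4.1231
Y(k, n) = 2 + (k + √17)/(4 + n) (Y(k, n) = 2 + (k + √17)/(n + (-3 + 7)) = 2 + (k + √17)/(n + 4) = 2 + (k + √17)/(4 + n))
47289 + Y(32, -20)*(-12) = 47289 + ((8 + 32 + √17 + 2*(-20))/(4 - 20))*(-12) = 47289 + ((8 + 32 + √17 - 40)/(-16))*(-12) = 47289 - √17/16*(-12) = 47289 + 3*√17/4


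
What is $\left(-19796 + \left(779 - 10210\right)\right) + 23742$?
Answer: $-5485$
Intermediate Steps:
$\left(-19796 + \left(779 - 10210\right)\right) + 23742 = \left(-19796 - 9431\right) + 23742 = -29227 + 23742 = -5485$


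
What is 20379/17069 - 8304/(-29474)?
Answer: 371195811/251545853 ≈ 1.4757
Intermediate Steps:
20379/17069 - 8304/(-29474) = 20379*(1/17069) - 8304*(-1/29474) = 20379/17069 + 4152/14737 = 371195811/251545853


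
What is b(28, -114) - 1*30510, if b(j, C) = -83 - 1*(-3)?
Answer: -30590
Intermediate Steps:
b(j, C) = -80 (b(j, C) = -83 + 3 = -80)
b(28, -114) - 1*30510 = -80 - 1*30510 = -80 - 30510 = -30590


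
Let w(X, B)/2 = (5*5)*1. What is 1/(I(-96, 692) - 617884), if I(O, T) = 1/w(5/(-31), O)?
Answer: -50/30894199 ≈ -1.6184e-6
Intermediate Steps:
w(X, B) = 50 (w(X, B) = 2*((5*5)*1) = 2*(25*1) = 2*25 = 50)
I(O, T) = 1/50
1/(I(-96, 692) - 617884) = 1/(1/50 - 617884) = 1/(-30894199/50) = -50/30894199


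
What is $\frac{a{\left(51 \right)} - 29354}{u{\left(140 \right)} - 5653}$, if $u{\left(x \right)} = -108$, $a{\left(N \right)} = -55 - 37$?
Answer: $\frac{29446}{5761} \approx 5.1113$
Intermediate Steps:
$a{\left(N \right)} = -92$ ($a{\left(N \right)} = -55 - 37 = -92$)
$\frac{a{\left(51 \right)} - 29354}{u{\left(140 \right)} - 5653} = \frac{-92 - 29354}{-108 - 5653} = - \frac{29446}{-5761} = \left(-29446\right) \left(- \frac{1}{5761}\right) = \frac{29446}{5761}$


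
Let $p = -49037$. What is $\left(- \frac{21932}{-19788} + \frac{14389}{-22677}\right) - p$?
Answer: $\frac{1833725587337}{37394373} \approx 49038.0$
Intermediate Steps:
$\left(- \frac{21932}{-19788} + \frac{14389}{-22677}\right) - p = \left(- \frac{21932}{-19788} + \frac{14389}{-22677}\right) - -49037 = \left(\left(-21932\right) \left(- \frac{1}{19788}\right) + 14389 \left(- \frac{1}{22677}\right)\right) + 49037 = \left(\frac{5483}{4947} - \frac{14389}{22677}\right) + 49037 = \frac{17718536}{37394373} + 49037 = \frac{1833725587337}{37394373}$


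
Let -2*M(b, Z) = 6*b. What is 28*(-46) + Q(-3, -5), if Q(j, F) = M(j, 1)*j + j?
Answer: -1318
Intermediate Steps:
M(b, Z) = -3*b
Q(j, F) = j - 3*j² (Q(j, F) = (-3*j)*j + j = -3*j² + j = j - 3*j²)
28*(-46) + Q(-3, -5) = 28*(-46) - 3*(1 - 3*(-3)) = -1288 - 3*(1 + 9) = -1288 - 3*10 = -1288 - 30 = -1318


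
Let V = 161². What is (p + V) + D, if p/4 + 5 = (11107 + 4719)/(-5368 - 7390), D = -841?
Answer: 159826088/6379 ≈ 25055.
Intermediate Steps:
p = -159232/6379 (p = -20 + 4*((11107 + 4719)/(-5368 - 7390)) = -20 + 4*(15826/(-12758)) = -20 + 4*(15826*(-1/12758)) = -20 + 4*(-7913/6379) = -20 - 31652/6379 = -159232/6379 ≈ -24.962)
V = 25921
(p + V) + D = (-159232/6379 + 25921) - 841 = 165190827/6379 - 841 = 159826088/6379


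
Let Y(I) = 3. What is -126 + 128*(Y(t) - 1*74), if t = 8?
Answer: -9214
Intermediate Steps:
-126 + 128*(Y(t) - 1*74) = -126 + 128*(3 - 1*74) = -126 + 128*(3 - 74) = -126 + 128*(-71) = -126 - 9088 = -9214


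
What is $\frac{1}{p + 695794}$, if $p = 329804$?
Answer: $\frac{1}{1025598} \approx 9.7504 \cdot 10^{-7}$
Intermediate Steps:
$\frac{1}{p + 695794} = \frac{1}{329804 + 695794} = \frac{1}{1025598}$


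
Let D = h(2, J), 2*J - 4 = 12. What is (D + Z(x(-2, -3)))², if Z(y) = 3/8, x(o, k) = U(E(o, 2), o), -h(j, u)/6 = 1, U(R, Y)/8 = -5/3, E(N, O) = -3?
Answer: 2025/64 ≈ 31.641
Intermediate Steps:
J = 8 (J = 2 + (½)*12 = 2 + 6 = 8)
U(R, Y) = -40/3 (U(R, Y) = 8*(-5/3) = -40/3)
h(j, u) = -6 (h(j, u) = -6*1 = -6)
x(o, k) = -40/3
Z(y) = 3/8 (Z(y) = 3*(⅛) = 3/8)
D = -6
(D + Z(x(-2, -3)))² = (-6 + 3/8)² = (-45/8)² = 2025/64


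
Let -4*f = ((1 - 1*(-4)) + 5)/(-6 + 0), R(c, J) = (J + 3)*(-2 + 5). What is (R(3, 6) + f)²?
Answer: 108241/144 ≈ 751.67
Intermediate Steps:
R(c, J) = 9 + 3*J (R(c, J) = (3 + J)*3 = 9 + 3*J)
f = 5/12 (f = -((1 - 1*(-4)) + 5)/(4*(-6 + 0)) = -((1 + 4) + 5)/(4*(-6)) = -(5 + 5)*(-1)/(4*6) = -5*(-1)/(2*6) = -¼*(-5/3) = 5/12 ≈ 0.41667)
(R(3, 6) + f)² = ((9 + 3*6) + 5/12)² = ((9 + 18) + 5/12)² = (27 + 5/12)² = (329/12)² = 108241/144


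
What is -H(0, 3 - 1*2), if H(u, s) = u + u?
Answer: 0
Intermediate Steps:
H(u, s) = 2*u
-H(0, 3 - 1*2) = -2*0 = -1*0 = 0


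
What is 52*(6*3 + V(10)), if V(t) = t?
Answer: 1456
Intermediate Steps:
52*(6*3 + V(10)) = 52*(6*3 + 10) = 52*(18 + 10) = 52*28 = 1456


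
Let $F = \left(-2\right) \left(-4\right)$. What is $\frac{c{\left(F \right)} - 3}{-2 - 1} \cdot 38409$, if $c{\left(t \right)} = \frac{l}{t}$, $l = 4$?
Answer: $\frac{64015}{2} \approx 32008.0$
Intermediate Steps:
$F = 8$
$c{\left(t \right)} = \frac{4}{t}$
$\frac{c{\left(F \right)} - 3}{-2 - 1} \cdot 38409 = \frac{\frac{4}{8} - 3}{-2 - 1} \cdot 38409 = \frac{4 \cdot \frac{1}{8} - 3}{-3} \cdot 38409 = \left(\frac{1}{2} - 3\right) \left(- \frac{1}{3}\right) 38409 = \left(- \frac{5}{2}\right) \left(- \frac{1}{3}\right) 38409 = \frac{5}{6} \cdot 38409 = \frac{64015}{2}$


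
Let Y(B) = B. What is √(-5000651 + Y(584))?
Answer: 3*I*√555563 ≈ 2236.1*I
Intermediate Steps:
√(-5000651 + Y(584)) = √(-5000651 + 584) = √(-5000067) = 3*I*√555563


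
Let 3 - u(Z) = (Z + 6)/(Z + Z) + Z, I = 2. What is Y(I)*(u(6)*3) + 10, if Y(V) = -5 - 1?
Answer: 82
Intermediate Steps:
u(Z) = 3 - Z - (6 + Z)/(2*Z) (u(Z) = 3 - ((Z + 6)/(Z + Z) + Z) = 3 - ((6 + Z)/((2*Z)) + Z) = 3 - ((6 + Z)*(1/(2*Z)) + Z) = 3 - ((6 + Z)/(2*Z) + Z) = 3 - (Z + (6 + Z)/(2*Z)) = 3 + (-Z - (6 + Z)/(2*Z)) = 3 - Z - (6 + Z)/(2*Z))
Y(V) = -6
Y(I)*(u(6)*3) + 10 = -6*(5/2 - 1*6 - 3/6)*3 + 10 = -6*(5/2 - 6 - 3*⅙)*3 + 10 = -6*(5/2 - 6 - ½)*3 + 10 = -(-24)*3 + 10 = -6*(-12) + 10 = 72 + 10 = 82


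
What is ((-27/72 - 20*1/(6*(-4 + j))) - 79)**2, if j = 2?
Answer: 3478225/576 ≈ 6038.6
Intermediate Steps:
((-27/72 - 20*1/(6*(-4 + j))) - 79)**2 = ((-27/72 - 20*1/(6*(-4 + 2))) - 79)**2 = ((-27*1/72 - 20/((-2*6))) - 79)**2 = ((-3/8 - 20/(-12)) - 79)**2 = ((-3/8 - 20*(-1/12)) - 79)**2 = ((-3/8 + 5/3) - 79)**2 = (31/24 - 79)**2 = (-1865/24)**2 = 3478225/576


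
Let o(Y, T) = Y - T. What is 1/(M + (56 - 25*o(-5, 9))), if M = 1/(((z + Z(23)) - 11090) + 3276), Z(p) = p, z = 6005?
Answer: 1786/725115 ≈ 0.0024631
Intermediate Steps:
M = -1/1786 (M = 1/(((6005 + 23) - 11090) + 3276) = 1/((6028 - 11090) + 3276) = 1/(-5062 + 3276) = 1/(-1786) = -1/1786 ≈ -0.00055991)
1/(M + (56 - 25*o(-5, 9))) = 1/(-1/1786 + (56 - 25*(-5 - 1*9))) = 1/(-1/1786 + (56 - 25*(-5 - 9))) = 1/(-1/1786 + (56 - 25*(-14))) = 1/(-1/1786 + (56 + 350)) = 1/(-1/1786 + 406) = 1/(725115/1786) = 1786/725115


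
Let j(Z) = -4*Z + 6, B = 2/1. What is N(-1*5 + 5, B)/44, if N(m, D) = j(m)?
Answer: 3/22 ≈ 0.13636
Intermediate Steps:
B = 2 (B = 2*1 = 2)
j(Z) = 6 - 4*Z
N(m, D) = 6 - 4*m
N(-1*5 + 5, B)/44 = (6 - 4*(-1*5 + 5))/44 = (6 - 4*(-5 + 5))/44 = (6 - 4*0)/44 = (6 + 0)/44 = (1/44)*6 = 3/22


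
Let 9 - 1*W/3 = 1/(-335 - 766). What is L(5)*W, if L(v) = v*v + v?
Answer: 297300/367 ≈ 810.08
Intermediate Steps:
L(v) = v + v² (L(v) = v² + v = v + v²)
W = 9910/367 (W = 27 - 3/(-335 - 766) = 27 - 3/(-1101) = 27 - 3*(-1/1101) = 27 + 1/367 = 9910/367 ≈ 27.003)
L(5)*W = (5*(1 + 5))*(9910/367) = (5*6)*(9910/367) = 30*(9910/367) = 297300/367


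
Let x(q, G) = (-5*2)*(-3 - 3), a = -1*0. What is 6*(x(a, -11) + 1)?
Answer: 366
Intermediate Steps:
a = 0
x(q, G) = 60 (x(q, G) = -10*(-6) = 60)
6*(x(a, -11) + 1) = 6*(60 + 1) = 6*61 = 366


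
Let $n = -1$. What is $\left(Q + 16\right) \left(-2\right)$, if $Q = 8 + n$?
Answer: $-46$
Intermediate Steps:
$Q = 7$ ($Q = 8 - 1 = 7$)
$\left(Q + 16\right) \left(-2\right) = \left(7 + 16\right) \left(-2\right) = 23 \left(-2\right) = -46$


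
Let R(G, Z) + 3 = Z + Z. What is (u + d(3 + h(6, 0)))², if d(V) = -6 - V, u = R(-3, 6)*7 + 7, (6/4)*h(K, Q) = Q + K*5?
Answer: 1681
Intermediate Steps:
R(G, Z) = -3 + 2*Z (R(G, Z) = -3 + (Z + Z) = -3 + 2*Z)
h(K, Q) = 2*Q/3 + 10*K/3 (h(K, Q) = 2*(Q + K*5)/3 = 2*(Q + 5*K)/3 = 2*Q/3 + 10*K/3)
u = 70 (u = (-3 + 2*6)*7 + 7 = (-3 + 12)*7 + 7 = 9*7 + 7 = 63 + 7 = 70)
(u + d(3 + h(6, 0)))² = (70 + (-6 - (3 + ((⅔)*0 + (10/3)*6))))² = (70 + (-6 - (3 + (0 + 20))))² = (70 + (-6 - (3 + 20)))² = (70 + (-6 - 1*23))² = (70 + (-6 - 23))² = (70 - 29)² = 41² = 1681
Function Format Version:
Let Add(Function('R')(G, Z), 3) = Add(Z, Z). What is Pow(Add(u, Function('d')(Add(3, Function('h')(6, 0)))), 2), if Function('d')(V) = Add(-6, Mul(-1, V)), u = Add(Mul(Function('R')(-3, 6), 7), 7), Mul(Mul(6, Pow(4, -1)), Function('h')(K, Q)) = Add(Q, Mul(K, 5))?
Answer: 1681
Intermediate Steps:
Function('R')(G, Z) = Add(-3, Mul(2, Z)) (Function('R')(G, Z) = Add(-3, Add(Z, Z)) = Add(-3, Mul(2, Z)))
Function('h')(K, Q) = Add(Mul(Rational(2, 3), Q), Mul(Rational(10, 3), K)) (Function('h')(K, Q) = Mul(Rational(2, 3), Add(Q, Mul(K, 5))) = Mul(Rational(2, 3), Add(Q, Mul(5, K))) = Add(Mul(Rational(2, 3), Q), Mul(Rational(10, 3), K)))
u = 70 (u = Add(Mul(Add(-3, Mul(2, 6)), 7), 7) = Add(Mul(Add(-3, 12), 7), 7) = Add(Mul(9, 7), 7) = Add(63, 7) = 70)
Pow(Add(u, Function('d')(Add(3, Function('h')(6, 0)))), 2) = Pow(Add(70, Add(-6, Mul(-1, Add(3, Add(Mul(Rational(2, 3), 0), Mul(Rational(10, 3), 6)))))), 2) = Pow(Add(70, Add(-6, Mul(-1, Add(3, Add(0, 20))))), 2) = Pow(Add(70, Add(-6, Mul(-1, Add(3, 20)))), 2) = Pow(Add(70, Add(-6, Mul(-1, 23))), 2) = Pow(Add(70, Add(-6, -23)), 2) = Pow(Add(70, -29), 2) = Pow(41, 2) = 1681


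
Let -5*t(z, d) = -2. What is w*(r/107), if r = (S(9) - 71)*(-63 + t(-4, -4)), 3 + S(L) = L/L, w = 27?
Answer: 616923/535 ≈ 1153.1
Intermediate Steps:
t(z, d) = ⅖ (t(z, d) = -⅕*(-2) = ⅖)
S(L) = -2 (S(L) = -3 + L/L = -3 + 1 = -2)
r = 22849/5 (r = (-2 - 71)*(-63 + ⅖) = -73*(-313/5) = 22849/5 ≈ 4569.8)
w*(r/107) = 27*((22849/5)/107) = 27*((22849/5)*(1/107)) = 27*(22849/535) = 616923/535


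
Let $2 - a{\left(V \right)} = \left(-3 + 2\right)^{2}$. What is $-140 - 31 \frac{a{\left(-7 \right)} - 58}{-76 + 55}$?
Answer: $- \frac{1569}{7} \approx -224.14$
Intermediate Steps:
$a{\left(V \right)} = 1$ ($a{\left(V \right)} = 2 - \left(-3 + 2\right)^{2} = 2 - \left(-1\right)^{2} = 2 - 1 = 1$)
$-140 - 31 \frac{a{\left(-7 \right)} - 58}{-76 + 55} = -140 - 31 \frac{1 - 58}{-76 + 55} = -140 - 31 \left(- \frac{57}{-21}\right) = -140 - 31 \left(\left(-57\right) \left(- \frac{1}{21}\right)\right) = -140 - \frac{589}{7} = - \frac{1569}{7}$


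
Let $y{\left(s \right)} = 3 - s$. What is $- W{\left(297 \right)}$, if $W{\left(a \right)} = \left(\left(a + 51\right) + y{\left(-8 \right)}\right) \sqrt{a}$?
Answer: $- 1077 \sqrt{33} \approx -6186.9$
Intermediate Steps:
$W{\left(a \right)} = \sqrt{a} \left(62 + a\right)$ ($W{\left(a \right)} = \left(\left(a + 51\right) + \left(3 - -8\right)\right) \sqrt{a} = \left(\left(51 + a\right) + \left(3 + 8\right)\right) \sqrt{a} = \left(\left(51 + a\right) + 11\right) \sqrt{a} = \left(62 + a\right) \sqrt{a} = \sqrt{a} \left(62 + a\right)$)
$- W{\left(297 \right)} = - \sqrt{297} \left(62 + 297\right) = - 3 \sqrt{33} \cdot 359 = - 1077 \sqrt{33}$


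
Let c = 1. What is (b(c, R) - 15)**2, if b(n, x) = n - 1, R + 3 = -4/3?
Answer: 225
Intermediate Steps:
R = -13/3 (R = -3 - 4/3 = -13/3 ≈ -4.3333)
b(n, x) = -1 + n
(b(c, R) - 15)**2 = ((-1 + 1) - 15)**2 = (0 - 15)**2 = (-15)**2 = 225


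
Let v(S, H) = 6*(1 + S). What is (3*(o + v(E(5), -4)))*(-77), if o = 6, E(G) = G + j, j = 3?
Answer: -13860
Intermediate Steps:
E(G) = 3 + G (E(G) = G + 3 = 3 + G)
v(S, H) = 6 + 6*S
(3*(o + v(E(5), -4)))*(-77) = (3*(6 + (6 + 6*(3 + 5))))*(-77) = (3*(6 + (6 + 6*8)))*(-77) = (3*(6 + (6 + 48)))*(-77) = (3*(6 + 54))*(-77) = (3*60)*(-77) = 180*(-77) = -13860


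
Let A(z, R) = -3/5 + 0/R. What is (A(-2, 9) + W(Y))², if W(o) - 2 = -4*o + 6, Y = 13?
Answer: 49729/25 ≈ 1989.2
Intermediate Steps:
A(z, R) = -⅗ (A(z, R) = -3*⅕ + 0 = -⅗ + 0 = -⅗)
W(o) = 8 - 4*o (W(o) = 2 + (-4*o + 6) = 2 + (6 - 4*o) = 8 - 4*o)
(A(-2, 9) + W(Y))² = (-⅗ + (8 - 4*13))² = (-⅗ + (8 - 52))² = (-⅗ - 44)² = (-223/5)² = 49729/25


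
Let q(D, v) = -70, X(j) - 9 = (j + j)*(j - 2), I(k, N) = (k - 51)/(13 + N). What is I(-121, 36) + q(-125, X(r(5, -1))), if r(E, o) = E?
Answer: -3602/49 ≈ -73.510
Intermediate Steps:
I(k, N) = (-51 + k)/(13 + N)
X(j) = 9 + 2*j*(-2 + j) (X(j) = 9 + (j + j)*(j - 2) = 9 + (2*j)*(-2 + j) = 9 + 2*j*(-2 + j))
I(-121, 36) + q(-125, X(r(5, -1))) = (-51 - 121)/(13 + 36) - 70 = -172/49 - 70 = -3602/49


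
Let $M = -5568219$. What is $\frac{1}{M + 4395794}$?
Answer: $- \frac{1}{1172425} \approx -8.5293 \cdot 10^{-7}$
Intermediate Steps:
$\frac{1}{M + 4395794} = \frac{1}{-5568219 + 4395794} = \frac{1}{-1172425} = - \frac{1}{1172425}$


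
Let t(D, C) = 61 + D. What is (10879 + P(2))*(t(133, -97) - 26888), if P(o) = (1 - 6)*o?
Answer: -290137086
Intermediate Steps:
P(o) = -5*o
(10879 + P(2))*(t(133, -97) - 26888) = (10879 - 5*2)*((61 + 133) - 26888) = (10879 - 10)*(194 - 26888) = 10869*(-26694) = -290137086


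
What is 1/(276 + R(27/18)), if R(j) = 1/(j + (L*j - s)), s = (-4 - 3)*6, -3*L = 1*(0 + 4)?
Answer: 83/22910 ≈ 0.0036229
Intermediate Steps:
L = -4/3 (L = -(0 + 4)/3 = -4/3 ≈ -1.3333)
s = -42 (s = -7*6 = -42)
R(j) = 1/(42 - j/3) (R(j) = 1/(j + (-4*j/3 - 1*(-42))) = 1/(j + (-4*j/3 + 42)) = 1/(j + (42 - 4*j/3)) = 1/(42 - j/3))
1/(276 + R(27/18)) = 1/(276 - 3/(-126 + 27/18)) = 1/(276 - 3/(-126 + 27*(1/18))) = 1/(276 - 3/(-126 + 3/2)) = 1/(276 - 3/(-249/2)) = 1/(276 - 3*(-2/249)) = 1/(276 + 2/83) = 1/(22910/83) = 83/22910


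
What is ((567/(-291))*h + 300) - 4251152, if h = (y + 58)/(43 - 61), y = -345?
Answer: -824671315/194 ≈ -4.2509e+6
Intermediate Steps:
h = 287/18 (h = (-345 + 58)/(43 - 61) = -287/(-18) = -287*(-1/18) = 287/18 ≈ 15.944)
((567/(-291))*h + 300) - 4251152 = ((567/(-291))*(287/18) + 300) - 4251152 = ((567*(-1/291))*(287/18) + 300) - 4251152 = (-189/97*287/18 + 300) - 4251152 = (-6027/194 + 300) - 4251152 = 52173/194 - 4251152 = -824671315/194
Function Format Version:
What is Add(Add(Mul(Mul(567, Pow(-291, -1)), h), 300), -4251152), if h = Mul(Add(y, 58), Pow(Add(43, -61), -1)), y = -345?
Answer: Rational(-824671315, 194) ≈ -4.2509e+6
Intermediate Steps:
h = Rational(287, 18) (h = Mul(Add(-345, 58), Pow(Add(43, -61), -1)) = Mul(-287, Pow(-18, -1)) = Mul(-287, Rational(-1, 18)) = Rational(287, 18) ≈ 15.944)
Add(Add(Mul(Mul(567, Pow(-291, -1)), h), 300), -4251152) = Add(Add(Mul(Mul(567, Pow(-291, -1)), Rational(287, 18)), 300), -4251152) = Add(Add(Mul(Mul(567, Rational(-1, 291)), Rational(287, 18)), 300), -4251152) = Add(Add(Mul(Rational(-189, 97), Rational(287, 18)), 300), -4251152) = Add(Add(Rational(-6027, 194), 300), -4251152) = Add(Rational(52173, 194), -4251152) = Rational(-824671315, 194)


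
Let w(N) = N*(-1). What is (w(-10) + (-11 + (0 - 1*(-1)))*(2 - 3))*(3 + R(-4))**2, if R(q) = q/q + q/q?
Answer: 500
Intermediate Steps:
w(N) = -N
R(q) = 2 (R(q) = 1 + 1 = 2)
(w(-10) + (-11 + (0 - 1*(-1)))*(2 - 3))*(3 + R(-4))**2 = (-1*(-10) + (-11 + (0 - 1*(-1)))*(2 - 3))*(3 + 2)**2 = (10 + (-11 + (0 + 1))*(-1))*5**2 = (10 + (-11 + 1)*(-1))*25 = (10 - 10*(-1))*25 = (10 + 10)*25 = 20*25 = 500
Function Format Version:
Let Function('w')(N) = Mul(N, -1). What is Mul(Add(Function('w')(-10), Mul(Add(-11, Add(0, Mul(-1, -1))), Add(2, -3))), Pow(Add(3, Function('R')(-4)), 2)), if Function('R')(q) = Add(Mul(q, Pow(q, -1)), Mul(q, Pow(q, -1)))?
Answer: 500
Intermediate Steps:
Function('w')(N) = Mul(-1, N)
Function('R')(q) = 2 (Function('R')(q) = Add(1, 1) = 2)
Mul(Add(Function('w')(-10), Mul(Add(-11, Add(0, Mul(-1, -1))), Add(2, -3))), Pow(Add(3, Function('R')(-4)), 2)) = Mul(Add(Mul(-1, -10), Mul(Add(-11, Add(0, Mul(-1, -1))), Add(2, -3))), Pow(Add(3, 2), 2)) = Mul(Add(10, Mul(Add(-11, Add(0, 1)), -1)), Pow(5, 2)) = Mul(Add(10, Mul(Add(-11, 1), -1)), 25) = Mul(Add(10, Mul(-10, -1)), 25) = Mul(Add(10, 10), 25) = Mul(20, 25) = 500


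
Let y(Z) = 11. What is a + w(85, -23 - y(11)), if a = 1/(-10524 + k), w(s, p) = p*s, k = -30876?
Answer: -119646001/41400 ≈ -2890.0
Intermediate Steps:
a = -1/41400 (a = 1/(-10524 - 30876) = 1/(-41400) = -1/41400 ≈ -2.4155e-5)
a + w(85, -23 - y(11)) = -1/41400 + (-23 - 1*11)*85 = -1/41400 + (-23 - 11)*85 = -1/41400 - 34*85 = -1/41400 - 2890 = -119646001/41400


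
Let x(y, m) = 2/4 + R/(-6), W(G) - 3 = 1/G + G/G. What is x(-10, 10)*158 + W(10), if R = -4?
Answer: 5653/30 ≈ 188.43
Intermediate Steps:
W(G) = 4 + 1/G (W(G) = 3 + (1/G + G/G) = 3 + (1/G + 1) = 3 + (1 + 1/G) = 4 + 1/G)
x(y, m) = 7/6 (x(y, m) = 2/4 - 4/(-6) = 2*(¼) - 4*(-⅙) = ½ + ⅔ = 7/6)
x(-10, 10)*158 + W(10) = (7/6)*158 + (4 + 1/10) = 553/3 + (4 + ⅒) = 553/3 + 41/10 = 5653/30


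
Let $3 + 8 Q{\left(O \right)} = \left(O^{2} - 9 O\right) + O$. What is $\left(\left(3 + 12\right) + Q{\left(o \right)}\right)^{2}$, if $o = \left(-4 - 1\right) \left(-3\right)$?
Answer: $\frac{12321}{16} \approx 770.06$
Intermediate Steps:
$o = 15$ ($o = \left(-5\right) \left(-3\right) = 15$)
$Q{\left(O \right)} = - \frac{3}{8} - O + \frac{O^{2}}{8}$ ($Q{\left(O \right)} = - \frac{3}{8} + \frac{\left(O^{2} - 9 O\right) + O}{8} = - \frac{3}{8} + \frac{O^{2} - 8 O}{8} = - \frac{3}{8} + \left(- O + \frac{O^{2}}{8}\right) = - \frac{3}{8} - O + \frac{O^{2}}{8}$)
$\left(\left(3 + 12\right) + Q{\left(o \right)}\right)^{2} = \left(\left(3 + 12\right) - \left(\frac{123}{8} - \frac{225}{8}\right)\right)^{2} = \left(15 - - \frac{51}{4}\right)^{2} = \left(15 + \frac{51}{4}\right)^{2} = \left(\frac{111}{4}\right)^{2} = \frac{12321}{16}$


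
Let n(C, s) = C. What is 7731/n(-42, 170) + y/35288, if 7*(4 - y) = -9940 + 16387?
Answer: -45475007/247016 ≈ -184.10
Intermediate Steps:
y = -917 (y = 4 - (-9940 + 16387)/7 = 4 - ⅐*6447 = 4 - 921 = -917)
7731/n(-42, 170) + y/35288 = 7731/(-42) - 917/35288 = 7731*(-1/42) - 917*1/35288 = -2577/14 - 917/35288 = -45475007/247016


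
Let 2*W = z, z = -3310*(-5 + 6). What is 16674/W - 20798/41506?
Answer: -363245867/34346215 ≈ -10.576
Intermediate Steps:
z = -3310 (z = -3310*1 = -3310)
W = -1655 (W = (1/2)*(-3310) = -1655)
16674/W - 20798/41506 = 16674/(-1655) - 20798/41506 = 16674*(-1/1655) - 20798*1/41506 = -16674/1655 - 10399/20753 = -363245867/34346215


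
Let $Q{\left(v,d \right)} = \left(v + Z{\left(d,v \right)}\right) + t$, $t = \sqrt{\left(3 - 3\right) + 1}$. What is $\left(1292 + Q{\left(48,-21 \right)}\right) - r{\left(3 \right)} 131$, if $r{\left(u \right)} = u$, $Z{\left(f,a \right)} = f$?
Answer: $927$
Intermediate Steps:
$t = 1$ ($t = \sqrt{\left(3 - 3\right) + 1} = \sqrt{0 + 1} = \sqrt{1} = 1$)
$Q{\left(v,d \right)} = 1 + d + v$ ($Q{\left(v,d \right)} = \left(v + d\right) + 1 = \left(d + v\right) + 1 = 1 + d + v$)
$\left(1292 + Q{\left(48,-21 \right)}\right) - r{\left(3 \right)} 131 = \left(1292 + \left(1 - 21 + 48\right)\right) - 3 \cdot 131 = \left(1292 + 28\right) - 393 = 1320 - 393 = 927$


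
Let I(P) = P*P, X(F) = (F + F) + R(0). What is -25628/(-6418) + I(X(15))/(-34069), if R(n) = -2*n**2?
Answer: 433672066/109327421 ≈ 3.9667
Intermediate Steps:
X(F) = 2*F (X(F) = (F + F) - 2*0**2 = 2*F - 2*0 = 2*F + 0 = 2*F)
I(P) = P**2
-25628/(-6418) + I(X(15))/(-34069) = -25628/(-6418) + (2*15)**2/(-34069) = -25628*(-1/6418) + 30**2*(-1/34069) = 12814/3209 + 900*(-1/34069) = 12814/3209 - 900/34069 = 433672066/109327421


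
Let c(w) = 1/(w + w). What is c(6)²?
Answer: 1/144 ≈ 0.0069444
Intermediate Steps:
c(w) = 1/(2*w)
c(6)² = ((½)/6)² = ((½)*(⅙))² = (1/12)² = 1/144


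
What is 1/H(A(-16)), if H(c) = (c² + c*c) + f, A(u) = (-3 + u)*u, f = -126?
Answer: 1/184706 ≈ 5.4140e-6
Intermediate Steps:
A(u) = u*(-3 + u)
H(c) = -126 + 2*c² (H(c) = (c² + c*c) - 126 = (c² + c²) - 126 = 2*c² - 126 = -126 + 2*c²)
1/H(A(-16)) = 1/(-126 + 2*(-16*(-3 - 16))²) = 1/(-126 + 2*(-16*(-19))²) = 1/(-126 + 2*304²) = 1/(-126 + 2*92416) = 1/(-126 + 184832) = 1/184706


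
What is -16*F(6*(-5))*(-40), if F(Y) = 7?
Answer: 4480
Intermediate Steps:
-16*F(6*(-5))*(-40) = -16*7*(-40) = -112*(-40) = 4480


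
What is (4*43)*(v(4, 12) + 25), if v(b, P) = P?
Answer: 6364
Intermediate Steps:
(4*43)*(v(4, 12) + 25) = (4*43)*(12 + 25) = 172*37 = 6364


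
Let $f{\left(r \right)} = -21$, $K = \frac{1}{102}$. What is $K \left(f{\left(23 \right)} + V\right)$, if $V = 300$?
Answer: $\frac{93}{34} \approx 2.7353$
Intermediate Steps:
$K = \frac{1}{102} \approx 0.0098039$
$K \left(f{\left(23 \right)} + V\right) = \frac{-21 + 300}{102} = \frac{1}{102} \cdot 279 = \frac{93}{34}$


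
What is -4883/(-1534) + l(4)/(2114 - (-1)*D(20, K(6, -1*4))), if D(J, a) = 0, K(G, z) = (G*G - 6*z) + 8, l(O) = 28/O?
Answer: 369050/115817 ≈ 3.1865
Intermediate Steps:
K(G, z) = 8 + G² - 6*z (K(G, z) = (G² - 6*z) + 8 = 8 + G² - 6*z)
-4883/(-1534) + l(4)/(2114 - (-1)*D(20, K(6, -1*4))) = -4883/(-1534) + (28/4)/(2114 - (-1)*0) = -4883*(-1/1534) + (28*(¼))/(2114 - 1*0) = 4883/1534 + 7/(2114 + 0) = 4883/1534 + 7/2114 = 4883/1534 + 7*(1/2114) = 4883/1534 + 1/302 = 369050/115817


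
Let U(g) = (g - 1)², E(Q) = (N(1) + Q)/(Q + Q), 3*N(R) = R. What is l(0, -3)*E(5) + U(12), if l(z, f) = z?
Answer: 121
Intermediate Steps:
N(R) = R/3
E(Q) = (⅓ + Q)/(2*Q) (E(Q) = ((⅓)*1 + Q)/(Q + Q) = (⅓ + Q)/((2*Q)) = (⅓ + Q)*(1/(2*Q)) = (⅓ + Q)/(2*Q))
U(g) = (-1 + g)²
l(0, -3)*E(5) + U(12) = 0*((⅙)*(1 + 3*5)/5) + (-1 + 12)² = 0*((⅙)*(⅕)*(1 + 15)) + 11² = 0*((⅙)*(⅕)*16) + 121 = 0*(8/15) + 121 = 0 + 121 = 121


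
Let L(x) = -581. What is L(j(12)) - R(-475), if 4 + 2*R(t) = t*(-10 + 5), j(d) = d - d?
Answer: -3533/2 ≈ -1766.5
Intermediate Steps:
j(d) = 0
R(t) = -2 - 5*t/2 (R(t) = -2 + (t*(-10 + 5))/2 = -2 + (t*(-5))/2 = -2 + (-5*t)/2 = -2 - 5*t/2)
L(j(12)) - R(-475) = -581 - (-2 - 5/2*(-475)) = -581 - (-2 + 2375/2) = -581 - 1*2371/2 = -581 - 2371/2 = -3533/2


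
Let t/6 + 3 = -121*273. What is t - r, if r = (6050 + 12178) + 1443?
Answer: -217887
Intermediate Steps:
r = 19671 (r = 18228 + 1443 = 19671)
t = -198216 (t = -18 + 6*(-121*273) = -18 + 6*(-33033) = -18 - 198198 = -198216)
t - r = -198216 - 1*19671 = -198216 - 19671 = -217887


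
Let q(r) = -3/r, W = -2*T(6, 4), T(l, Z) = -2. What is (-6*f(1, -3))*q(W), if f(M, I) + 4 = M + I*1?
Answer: -27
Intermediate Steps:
f(M, I) = -4 + I + M (f(M, I) = -4 + (M + I*1) = -4 + (M + I) = -4 + (I + M) = -4 + I + M)
W = 4 (W = -2*(-2) = 4)
(-6*f(1, -3))*q(W) = (-6*(-4 - 3 + 1))*(-3/4) = (-6*(-6))*(-3*¼) = 36*(-¾) = -27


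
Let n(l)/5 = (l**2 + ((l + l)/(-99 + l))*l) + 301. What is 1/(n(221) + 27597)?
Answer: 61/16915932 ≈ 3.6061e-6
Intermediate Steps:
n(l) = 1505 + 5*l**2 + 10*l**2/(-99 + l) (n(l) = 5*((l**2 + ((l + l)/(-99 + l))*l) + 301) = 5*((l**2 + ((2*l)/(-99 + l))*l) + 301) = 5*((l**2 + (2*l/(-99 + l))*l) + 301) = 5*((l**2 + 2*l**2/(-99 + l)) + 301) = 5*(301 + l**2 + 2*l**2/(-99 + l)) = 1505 + 5*l**2 + 10*l**2/(-99 + l))
1/(n(221) + 27597) = 1/(5*(-29799 + 221**3 - 97*221**2 + 301*221)/(-99 + 221) + 27597) = 1/(5*(-29799 + 10793861 - 97*48841 + 66521)/122 + 27597) = 1/(5*(1/122)*(-29799 + 10793861 - 4737577 + 66521) + 27597) = 1/(5*(1/122)*6093006 + 27597) = 1/(15232515/61 + 27597) = 1/(16915932/61) = 61/16915932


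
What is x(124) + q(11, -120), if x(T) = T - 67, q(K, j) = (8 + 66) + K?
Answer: 142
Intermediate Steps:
q(K, j) = 74 + K
x(T) = -67 + T
x(124) + q(11, -120) = (-67 + 124) + (74 + 11) = 57 + 85 = 142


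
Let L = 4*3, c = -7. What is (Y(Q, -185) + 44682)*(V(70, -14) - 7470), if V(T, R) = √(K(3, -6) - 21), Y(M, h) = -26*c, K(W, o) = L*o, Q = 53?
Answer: -335134080 + 44864*I*√93 ≈ -3.3513e+8 + 4.3265e+5*I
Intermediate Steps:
L = 12
K(W, o) = 12*o
Y(M, h) = 182 (Y(M, h) = -26*(-7) = 182)
V(T, R) = I*√93 (V(T, R) = √(12*(-6) - 21) = √(-72 - 21) = √(-93) = I*√93)
(Y(Q, -185) + 44682)*(V(70, -14) - 7470) = (182 + 44682)*(I*√93 - 7470) = 44864*(-7470 + I*√93) = -335134080 + 44864*I*√93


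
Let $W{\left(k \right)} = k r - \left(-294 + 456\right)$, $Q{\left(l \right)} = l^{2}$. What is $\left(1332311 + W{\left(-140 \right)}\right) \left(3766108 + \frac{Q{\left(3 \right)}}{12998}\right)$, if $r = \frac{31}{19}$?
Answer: $\frac{1238800102962708363}{246962} \approx 5.0162 \cdot 10^{12}$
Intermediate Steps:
$r = \frac{31}{19}$ ($r = 31 \cdot \frac{1}{19} = \frac{31}{19} \approx 1.6316$)
$W{\left(k \right)} = -162 + \frac{31 k}{19}$ ($W{\left(k \right)} = k \frac{31}{19} - \left(-294 + 456\right) = \frac{31 k}{19} - 162 = -162 + \frac{31 k}{19}$)
$\left(1332311 + W{\left(-140 \right)}\right) \left(3766108 + \frac{Q{\left(3 \right)}}{12998}\right) = \left(1332311 + \left(-162 + \frac{31}{19} \left(-140\right)\right)\right) \left(3766108 + \frac{3^{2}}{12998}\right) = \left(1332311 - \frac{7418}{19}\right) \left(3766108 + 9 \cdot \frac{1}{12998}\right) = \left(1332311 - \frac{7418}{19}\right) \left(3766108 + \frac{9}{12998}\right) = \frac{25306491}{19} \cdot \frac{48951871793}{12998} = \frac{1238800102962708363}{246962}$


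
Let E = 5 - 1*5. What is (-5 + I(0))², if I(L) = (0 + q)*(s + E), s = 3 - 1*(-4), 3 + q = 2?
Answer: 144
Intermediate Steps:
q = -1 (q = -3 + 2 = -1)
s = 7 (s = 3 + 4 = 7)
E = 0 (E = 5 - 5 = 0)
I(L) = -7 (I(L) = (0 - 1)*(7 + 0) = -1*7 = -7)
(-5 + I(0))² = (-5 - 7)² = (-12)² = 144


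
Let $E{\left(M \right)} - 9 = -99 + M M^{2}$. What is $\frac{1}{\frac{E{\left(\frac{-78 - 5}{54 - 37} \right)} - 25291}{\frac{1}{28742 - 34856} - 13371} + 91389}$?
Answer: $\frac{80327839867}{7341234136098255} \approx 1.0942 \cdot 10^{-5}$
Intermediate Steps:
$E{\left(M \right)} = -90 + M^{3}$ ($E{\left(M \right)} = 9 + \left(-99 + M M^{2}\right) = 9 + \left(-99 + M^{3}\right) = -90 + M^{3}$)
$\frac{1}{\frac{E{\left(\frac{-78 - 5}{54 - 37} \right)} - 25291}{\frac{1}{28742 - 34856} - 13371} + 91389} = \frac{1}{\frac{\left(-90 + \left(\frac{-78 - 5}{54 - 37}\right)^{3}\right) - 25291}{\frac{1}{28742 - 34856} - 13371} + 91389} = \frac{1}{\frac{\left(-90 + \left(- \frac{83}{17}\right)^{3}\right) - 25291}{\frac{1}{-6114} - 13371} + 91389} = \frac{1}{\frac{\left(-90 + \left(\left(-83\right) \frac{1}{17}\right)^{3}\right) - 25291}{- \frac{1}{6114} - 13371} + 91389} = \frac{1}{\frac{\left(-90 + \left(- \frac{83}{17}\right)^{3}\right) - 25291}{- \frac{81750295}{6114}} + 91389} = \frac{1}{\left(\left(-90 - \frac{571787}{4913}\right) - 25291\right) \left(- \frac{6114}{81750295}\right) + 91389} = \frac{1}{\left(- \frac{1013957}{4913} - 25291\right) \left(- \frac{6114}{81750295}\right) + 91389} = \frac{1}{\left(- \frac{125268640}{4913}\right) \left(- \frac{6114}{81750295}\right) + 91389} = \frac{1}{\frac{153178492992}{80327839867} + 91389} = \frac{1}{\frac{7341234136098255}{80327839867}} = \frac{80327839867}{7341234136098255}$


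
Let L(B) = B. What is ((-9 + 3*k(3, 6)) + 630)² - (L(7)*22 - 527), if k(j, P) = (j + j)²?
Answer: 531814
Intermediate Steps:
k(j, P) = 4*j² (k(j, P) = (2*j)² = 4*j²)
((-9 + 3*k(3, 6)) + 630)² - (L(7)*22 - 527) = ((-9 + 3*(4*3²)) + 630)² - (7*22 - 527) = ((-9 + 3*(4*9)) + 630)² - (154 - 527) = ((-9 + 3*36) + 630)² - 1*(-373) = ((-9 + 108) + 630)² + 373 = (99 + 630)² + 373 = 729² + 373 = 531441 + 373 = 531814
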